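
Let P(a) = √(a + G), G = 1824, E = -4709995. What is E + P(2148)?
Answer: -4709995 + 2*√993 ≈ -4.7099e+6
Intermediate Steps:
P(a) = √(1824 + a) (P(a) = √(a + 1824) = √(1824 + a))
E + P(2148) = -4709995 + √(1824 + 2148) = -4709995 + √3972 = -4709995 + 2*√993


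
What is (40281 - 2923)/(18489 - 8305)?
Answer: 18679/5092 ≈ 3.6683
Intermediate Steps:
(40281 - 2923)/(18489 - 8305) = 37358/10184 = 37358*(1/10184) = 18679/5092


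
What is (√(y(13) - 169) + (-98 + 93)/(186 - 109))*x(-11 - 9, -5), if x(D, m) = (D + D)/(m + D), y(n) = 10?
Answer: -8/77 + 8*I*√159/5 ≈ -0.1039 + 20.175*I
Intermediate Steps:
x(D, m) = 2*D/(D + m) (x(D, m) = (2*D)/(D + m) = 2*D/(D + m))
(√(y(13) - 169) + (-98 + 93)/(186 - 109))*x(-11 - 9, -5) = (√(10 - 169) + (-98 + 93)/(186 - 109))*(2*(-11 - 9)/((-11 - 9) - 5)) = (√(-159) - 5/77)*(2*(-20)/(-20 - 5)) = (I*√159 - 5*1/77)*(2*(-20)/(-25)) = (I*√159 - 5/77)*(2*(-20)*(-1/25)) = (-5/77 + I*√159)*(8/5) = -8/77 + 8*I*√159/5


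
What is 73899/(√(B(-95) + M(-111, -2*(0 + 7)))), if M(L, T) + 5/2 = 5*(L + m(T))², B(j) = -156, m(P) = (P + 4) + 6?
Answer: 73899*√263866/131933 ≈ 287.72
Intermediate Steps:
m(P) = 10 + P (m(P) = (4 + P) + 6 = 10 + P)
M(L, T) = -5/2 + 5*(10 + L + T)² (M(L, T) = -5/2 + 5*(L + (10 + T))² = -5/2 + 5*(10 + L + T)²)
73899/(√(B(-95) + M(-111, -2*(0 + 7)))) = 73899/(√(-156 + (-5/2 + 5*(10 - 111 - 2*(0 + 7))²))) = 73899/(√(-156 + (-5/2 + 5*(10 - 111 - 2*7)²))) = 73899/(√(-156 + (-5/2 + 5*(10 - 111 - 14)²))) = 73899/(√(-156 + (-5/2 + 5*(-115)²))) = 73899/(√(-156 + (-5/2 + 5*13225))) = 73899/(√(-156 + (-5/2 + 66125))) = 73899/(√(-156 + 132245/2)) = 73899/(√(131933/2)) = 73899/((√263866/2)) = 73899*(√263866/131933) = 73899*√263866/131933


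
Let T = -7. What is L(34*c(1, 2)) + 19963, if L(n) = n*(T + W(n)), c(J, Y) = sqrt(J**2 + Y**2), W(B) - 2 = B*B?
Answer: 19963 + 196350*sqrt(5) ≈ 4.5902e+5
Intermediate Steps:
W(B) = 2 + B**2 (W(B) = 2 + B*B = 2 + B**2)
L(n) = n*(-5 + n**2) (L(n) = n*(-7 + (2 + n**2)) = n*(-5 + n**2))
L(34*c(1, 2)) + 19963 = (34*sqrt(1**2 + 2**2))*(-5 + (34*sqrt(1**2 + 2**2))**2) + 19963 = (34*sqrt(1 + 4))*(-5 + (34*sqrt(1 + 4))**2) + 19963 = (34*sqrt(5))*(-5 + (34*sqrt(5))**2) + 19963 = (34*sqrt(5))*(-5 + 5780) + 19963 = (34*sqrt(5))*5775 + 19963 = 196350*sqrt(5) + 19963 = 19963 + 196350*sqrt(5)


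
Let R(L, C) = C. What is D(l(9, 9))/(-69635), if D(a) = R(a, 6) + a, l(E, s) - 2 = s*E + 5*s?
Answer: -134/69635 ≈ -0.0019243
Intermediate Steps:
l(E, s) = 2 + 5*s + E*s (l(E, s) = 2 + (s*E + 5*s) = 2 + (E*s + 5*s) = 2 + (5*s + E*s) = 2 + 5*s + E*s)
D(a) = 6 + a
D(l(9, 9))/(-69635) = (6 + (2 + 5*9 + 9*9))/(-69635) = (6 + (2 + 45 + 81))*(-1/69635) = (6 + 128)*(-1/69635) = 134*(-1/69635) = -134/69635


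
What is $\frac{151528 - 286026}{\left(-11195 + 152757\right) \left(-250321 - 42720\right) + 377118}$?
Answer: $\frac{739}{227929082} \approx 3.2422 \cdot 10^{-6}$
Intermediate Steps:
$\frac{151528 - 286026}{\left(-11195 + 152757\right) \left(-250321 - 42720\right) + 377118} = - \frac{134498}{141562 \left(-293041\right) + 377118} = - \frac{134498}{-41483470042 + 377118} = - \frac{134498}{-41483092924} = \left(-134498\right) \left(- \frac{1}{41483092924}\right) = \frac{739}{227929082}$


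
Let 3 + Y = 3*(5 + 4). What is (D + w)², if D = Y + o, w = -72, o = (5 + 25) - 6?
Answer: 576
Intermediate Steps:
o = 24 (o = 30 - 6 = 24)
Y = 24 (Y = -3 + 3*(5 + 4) = -3 + 3*9 = -3 + 27 = 24)
D = 48 (D = 24 + 24 = 48)
(D + w)² = (48 - 72)² = (-24)² = 576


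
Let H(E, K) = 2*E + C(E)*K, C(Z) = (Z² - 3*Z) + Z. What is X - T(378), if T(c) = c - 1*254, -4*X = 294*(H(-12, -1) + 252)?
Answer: -4534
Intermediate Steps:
C(Z) = Z² - 2*Z
H(E, K) = 2*E + E*K*(-2 + E) (H(E, K) = 2*E + (E*(-2 + E))*K = 2*E + E*K*(-2 + E))
X = -4410 (X = -147*(-12*(2 - (-2 - 12)) + 252)/2 = -147*(-12*(2 - 1*(-14)) + 252)/2 = -147*(-12*(2 + 14) + 252)/2 = -147*(-12*16 + 252)/2 = -147*(-192 + 252)/2 = -147*60/2 = -¼*17640 = -4410)
T(c) = -254 + c (T(c) = c - 254 = -254 + c)
X - T(378) = -4410 - (-254 + 378) = -4410 - 1*124 = -4410 - 124 = -4534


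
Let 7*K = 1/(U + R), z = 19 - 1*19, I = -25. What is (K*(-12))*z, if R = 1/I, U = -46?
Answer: 0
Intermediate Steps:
z = 0 (z = 19 - 19 = 0)
R = -1/25 (R = 1/(-25) = -1/25 ≈ -0.040000)
K = -25/8057 (K = 1/(7*(-46 - 1/25)) = 1/(7*(-1151/25)) = (⅐)*(-25/1151) = -25/8057 ≈ -0.0031029)
(K*(-12))*z = -25/8057*(-12)*0 = (300/8057)*0 = 0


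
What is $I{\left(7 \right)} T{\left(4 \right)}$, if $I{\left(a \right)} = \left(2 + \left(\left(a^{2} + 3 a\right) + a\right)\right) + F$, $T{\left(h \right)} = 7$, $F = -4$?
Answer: $525$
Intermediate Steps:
$I{\left(a \right)} = -2 + a^{2} + 4 a$ ($I{\left(a \right)} = \left(2 + \left(\left(a^{2} + 3 a\right) + a\right)\right) - 4 = \left(2 + \left(a^{2} + 4 a\right)\right) - 4 = \left(2 + a^{2} + 4 a\right) - 4 = -2 + a^{2} + 4 a$)
$I{\left(7 \right)} T{\left(4 \right)} = \left(-2 + 7^{2} + 4 \cdot 7\right) 7 = \left(-2 + 49 + 28\right) 7 = 75 \cdot 7 = 525$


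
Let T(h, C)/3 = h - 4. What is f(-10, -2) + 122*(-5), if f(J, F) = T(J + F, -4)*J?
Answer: -130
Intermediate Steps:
T(h, C) = -12 + 3*h (T(h, C) = 3*(h - 4) = 3*(-4 + h) = -12 + 3*h)
f(J, F) = J*(-12 + 3*F + 3*J) (f(J, F) = (-12 + 3*(J + F))*J = (-12 + 3*(F + J))*J = (-12 + (3*F + 3*J))*J = (-12 + 3*F + 3*J)*J = J*(-12 + 3*F + 3*J))
f(-10, -2) + 122*(-5) = 3*(-10)*(-4 - 2 - 10) + 122*(-5) = 3*(-10)*(-16) - 610 = 480 - 610 = -130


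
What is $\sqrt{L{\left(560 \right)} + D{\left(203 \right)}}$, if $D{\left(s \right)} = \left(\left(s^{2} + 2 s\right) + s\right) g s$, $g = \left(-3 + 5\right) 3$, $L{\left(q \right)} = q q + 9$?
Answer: $23 \sqrt{96877} \approx 7158.8$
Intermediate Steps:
$L{\left(q \right)} = 9 + q^{2}$ ($L{\left(q \right)} = q^{2} + 9 = 9 + q^{2}$)
$g = 6$ ($g = 2 \cdot 3 = 6$)
$D{\left(s \right)} = s \left(6 s^{2} + 18 s\right)$ ($D{\left(s \right)} = \left(\left(s^{2} + 2 s\right) + s\right) 6 s = \left(s^{2} + 3 s\right) 6 s = \left(6 s^{2} + 18 s\right) s = s \left(6 s^{2} + 18 s\right)$)
$\sqrt{L{\left(560 \right)} + D{\left(203 \right)}} = \sqrt{\left(9 + 560^{2}\right) + 6 \cdot 203^{2} \left(3 + 203\right)} = \sqrt{\left(9 + 313600\right) + 6 \cdot 41209 \cdot 206} = \sqrt{313609 + 50934324} = \sqrt{51247933} = 23 \sqrt{96877}$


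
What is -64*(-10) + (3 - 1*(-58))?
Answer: 701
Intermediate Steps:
-64*(-10) + (3 - 1*(-58)) = 640 + (3 + 58) = 640 + 61 = 701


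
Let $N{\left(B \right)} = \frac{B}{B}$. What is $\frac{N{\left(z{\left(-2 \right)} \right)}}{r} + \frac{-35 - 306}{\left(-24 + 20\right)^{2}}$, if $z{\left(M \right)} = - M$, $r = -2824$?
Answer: $- \frac{120375}{5648} \approx -21.313$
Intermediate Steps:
$N{\left(B \right)} = 1$
$\frac{N{\left(z{\left(-2 \right)} \right)}}{r} + \frac{-35 - 306}{\left(-24 + 20\right)^{2}} = 1 \frac{1}{-2824} + \frac{-35 - 306}{\left(-24 + 20\right)^{2}} = 1 \left(- \frac{1}{2824}\right) + \frac{-35 - 306}{\left(-4\right)^{2}} = - \frac{1}{2824} - \frac{341}{16} = - \frac{120375}{5648}$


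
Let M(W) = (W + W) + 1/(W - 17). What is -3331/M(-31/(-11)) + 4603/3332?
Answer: -19001735419/31823932 ≈ -597.09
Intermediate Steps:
M(W) = 1/(-17 + W) + 2*W (M(W) = 2*W + 1/(-17 + W) = 1/(-17 + W) + 2*W)
-3331/M(-31/(-11)) + 4603/3332 = -3331*(-17 - 31/(-11))/(1 - (-1054)/(-11) + 2*(-31/(-11))²) + 4603/3332 = -3331*(-17 - 31*(-1/11))/(1 - (-1054)*(-1)/11 + 2*(-31*(-1/11))²) + 4603*(1/3332) = -3331*(-17 + 31/11)/(1 - 34*31/11 + 2*(31/11)²) + 4603/3332 = -3331*(-156/(11*(1 - 1054/11 + 2*(961/121)))) + 4603/3332 = -3331*(-156/(11*(1 - 1054/11 + 1922/121))) + 4603/3332 = -3331/((-11/156*(-9551/121))) + 4603/3332 = -3331/9551/1716 + 4603/3332 = -3331*1716/9551 + 4603/3332 = -5715996/9551 + 4603/3332 = -19001735419/31823932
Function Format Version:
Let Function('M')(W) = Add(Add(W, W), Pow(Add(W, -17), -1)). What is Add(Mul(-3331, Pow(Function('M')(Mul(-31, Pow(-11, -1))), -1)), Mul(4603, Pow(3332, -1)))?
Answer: Rational(-19001735419, 31823932) ≈ -597.09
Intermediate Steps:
Function('M')(W) = Add(Pow(Add(-17, W), -1), Mul(2, W)) (Function('M')(W) = Add(Mul(2, W), Pow(Add(-17, W), -1)) = Add(Pow(Add(-17, W), -1), Mul(2, W)))
Add(Mul(-3331, Pow(Function('M')(Mul(-31, Pow(-11, -1))), -1)), Mul(4603, Pow(3332, -1))) = Add(Mul(-3331, Pow(Mul(Pow(Add(-17, Mul(-31, Pow(-11, -1))), -1), Add(1, Mul(-34, Mul(-31, Pow(-11, -1))), Mul(2, Pow(Mul(-31, Pow(-11, -1)), 2)))), -1)), Mul(4603, Pow(3332, -1))) = Add(Mul(-3331, Pow(Mul(Pow(Add(-17, Mul(-31, Rational(-1, 11))), -1), Add(1, Mul(-34, Mul(-31, Rational(-1, 11))), Mul(2, Pow(Mul(-31, Rational(-1, 11)), 2)))), -1)), Mul(4603, Rational(1, 3332))) = Add(Mul(-3331, Pow(Mul(Pow(Add(-17, Rational(31, 11)), -1), Add(1, Mul(-34, Rational(31, 11)), Mul(2, Pow(Rational(31, 11), 2)))), -1)), Rational(4603, 3332)) = Add(Mul(-3331, Pow(Mul(Pow(Rational(-156, 11), -1), Add(1, Rational(-1054, 11), Mul(2, Rational(961, 121)))), -1)), Rational(4603, 3332)) = Add(Mul(-3331, Pow(Mul(Rational(-11, 156), Add(1, Rational(-1054, 11), Rational(1922, 121))), -1)), Rational(4603, 3332)) = Add(Mul(-3331, Pow(Mul(Rational(-11, 156), Rational(-9551, 121)), -1)), Rational(4603, 3332)) = Add(Mul(-3331, Pow(Rational(9551, 1716), -1)), Rational(4603, 3332)) = Add(Mul(-3331, Rational(1716, 9551)), Rational(4603, 3332)) = Add(Rational(-5715996, 9551), Rational(4603, 3332)) = Rational(-19001735419, 31823932)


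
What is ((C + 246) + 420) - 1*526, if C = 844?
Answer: 984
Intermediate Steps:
((C + 246) + 420) - 1*526 = ((844 + 246) + 420) - 1*526 = (1090 + 420) - 526 = 1510 - 526 = 984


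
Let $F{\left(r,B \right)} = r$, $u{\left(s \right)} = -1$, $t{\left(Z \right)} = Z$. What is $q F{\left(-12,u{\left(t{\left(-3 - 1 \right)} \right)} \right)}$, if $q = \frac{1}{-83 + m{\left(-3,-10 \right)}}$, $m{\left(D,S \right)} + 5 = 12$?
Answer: $\frac{3}{19} \approx 0.15789$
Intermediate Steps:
$m{\left(D,S \right)} = 7$ ($m{\left(D,S \right)} = -5 + 12 = 7$)
$q = - \frac{1}{76}$ ($q = \frac{1}{-83 + 7} = \frac{1}{-76} = - \frac{1}{76} \approx -0.013158$)
$q F{\left(-12,u{\left(t{\left(-3 - 1 \right)} \right)} \right)} = \left(- \frac{1}{76}\right) \left(-12\right) = \frac{3}{19}$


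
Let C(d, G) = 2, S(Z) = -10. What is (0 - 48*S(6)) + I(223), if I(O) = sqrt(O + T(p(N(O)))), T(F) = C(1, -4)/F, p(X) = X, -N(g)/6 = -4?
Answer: 480 + sqrt(8031)/6 ≈ 494.94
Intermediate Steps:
N(g) = 24 (N(g) = -6*(-4) = 24)
T(F) = 2/F
I(O) = sqrt(1/12 + O) (I(O) = sqrt(O + 2/24) = sqrt(O + 2*(1/24)) = sqrt(O + 1/12) = sqrt(1/12 + O))
(0 - 48*S(6)) + I(223) = (0 - 48*(-10)) + sqrt(3 + 36*223)/6 = (0 + 480) + sqrt(3 + 8028)/6 = 480 + sqrt(8031)/6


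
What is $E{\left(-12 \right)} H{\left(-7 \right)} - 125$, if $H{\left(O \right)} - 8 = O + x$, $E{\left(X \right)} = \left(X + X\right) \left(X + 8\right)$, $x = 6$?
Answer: $547$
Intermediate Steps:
$E{\left(X \right)} = 2 X \left(8 + X\right)$
$H{\left(O \right)} = 14 + O$ ($H{\left(O \right)} = 8 + \left(O + 6\right) = 8 + \left(6 + O\right) = 14 + O$)
$E{\left(-12 \right)} H{\left(-7 \right)} - 125 = 2 \left(-12\right) \left(8 - 12\right) \left(14 - 7\right) - 125 = 2 \left(-12\right) \left(-4\right) 7 - 125 = 96 \cdot 7 - 125 = 672 - 125 = 547$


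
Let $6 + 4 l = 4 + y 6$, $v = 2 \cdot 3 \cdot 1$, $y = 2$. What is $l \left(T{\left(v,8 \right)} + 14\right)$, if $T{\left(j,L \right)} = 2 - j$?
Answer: $25$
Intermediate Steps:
$v = 6$ ($v = 6 \cdot 1 = 6$)
$l = \frac{5}{2}$ ($l = - \frac{3}{2} + \frac{4 + 2 \cdot 6}{4} = - \frac{3}{2} + \frac{4 + 12}{4} = - \frac{3}{2} + \frac{1}{4} \cdot 16 = - \frac{3}{2} + 4 = \frac{5}{2} \approx 2.5$)
$l \left(T{\left(v,8 \right)} + 14\right) = \frac{5 \left(\left(2 - 6\right) + 14\right)}{2} = \frac{5 \left(-4 + 14\right)}{2} = \frac{5}{2} \cdot 10 = 25$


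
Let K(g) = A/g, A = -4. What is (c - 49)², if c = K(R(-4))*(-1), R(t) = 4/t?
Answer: 2809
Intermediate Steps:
K(g) = -4/g
c = -4 (c = -4/(4/(-4))*(-1) = -4/(4*(-¼))*(-1) = -4/(-1)*(-1) = -4*(-1)*(-1) = 4*(-1) = -4)
(c - 49)² = (-4 - 49)² = (-53)² = 2809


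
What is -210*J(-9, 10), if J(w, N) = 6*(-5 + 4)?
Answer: 1260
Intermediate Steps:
J(w, N) = -6 (J(w, N) = 6*(-1) = -6)
-210*J(-9, 10) = -210*(-6) = 1260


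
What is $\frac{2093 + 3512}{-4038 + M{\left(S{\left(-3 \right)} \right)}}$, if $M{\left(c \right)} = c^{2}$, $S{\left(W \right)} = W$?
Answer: $- \frac{5605}{4029} \approx -1.3912$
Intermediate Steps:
$\frac{2093 + 3512}{-4038 + M{\left(S{\left(-3 \right)} \right)}} = \frac{2093 + 3512}{-4038 + \left(-3\right)^{2}} = \frac{5605}{-4038 + 9} = \frac{5605}{-4029} = 5605 \left(- \frac{1}{4029}\right) = - \frac{5605}{4029}$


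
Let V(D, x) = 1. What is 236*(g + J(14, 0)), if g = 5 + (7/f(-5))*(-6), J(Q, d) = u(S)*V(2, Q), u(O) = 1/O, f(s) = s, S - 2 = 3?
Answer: 16048/5 ≈ 3209.6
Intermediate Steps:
S = 5 (S = 2 + 3 = 5)
J(Q, d) = 1/5
g = 67/5 (g = 5 + (7/(-5))*(-6) = 5 + (7*(-1/5))*(-6) = 5 - 7/5*(-6) = 5 + 42/5 = 67/5 ≈ 13.400)
236*(g + J(14, 0)) = 236*(67/5 + 1/5) = 236*(68/5) = 16048/5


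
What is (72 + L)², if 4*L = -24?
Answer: 4356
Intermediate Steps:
L = -6 (L = (¼)*(-24) = -6)
(72 + L)² = (72 - 6)² = 66² = 4356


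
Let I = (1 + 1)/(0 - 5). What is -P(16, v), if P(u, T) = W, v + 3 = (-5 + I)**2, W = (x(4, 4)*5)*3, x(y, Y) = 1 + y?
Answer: -75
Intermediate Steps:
I = -2/5 (I = 2/(-5) = 2*(-1/5) = -2/5 ≈ -0.40000)
W = 75 (W = ((1 + 4)*5)*3 = (5*5)*3 = 25*3 = 75)
v = 654/25 (v = -3 + (-5 - 2/5)**2 = -3 + (-27/5)**2 = -3 + 729/25 = 654/25 ≈ 26.160)
P(u, T) = 75
-P(16, v) = -1*75 = -75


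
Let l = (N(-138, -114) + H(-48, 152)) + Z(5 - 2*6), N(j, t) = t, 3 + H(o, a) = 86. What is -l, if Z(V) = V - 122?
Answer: 160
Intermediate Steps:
Z(V) = -122 + V
H(o, a) = 83 (H(o, a) = -3 + 86 = 83)
l = -160 (l = (-114 + 83) + (-122 + (5 - 2*6)) = -31 + (-122 + (5 - 12)) = -31 + (-122 - 7) = -31 - 129 = -160)
-l = -1*(-160) = 160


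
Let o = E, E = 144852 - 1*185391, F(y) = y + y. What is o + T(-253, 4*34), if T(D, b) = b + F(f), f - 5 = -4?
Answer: -40401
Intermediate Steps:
f = 1 (f = 5 - 4 = 1)
F(y) = 2*y
T(D, b) = 2 + b (T(D, b) = b + 2*1 = b + 2 = 2 + b)
E = -40539 (E = 144852 - 185391 = -40539)
o = -40539
o + T(-253, 4*34) = -40539 + (2 + 4*34) = -40539 + (2 + 136) = -40539 + 138 = -40401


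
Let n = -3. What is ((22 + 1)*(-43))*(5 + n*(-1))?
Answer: -7912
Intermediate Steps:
((22 + 1)*(-43))*(5 + n*(-1)) = ((22 + 1)*(-43))*(5 - 3*(-1)) = (23*(-43))*(5 + 3) = -989*8 = -7912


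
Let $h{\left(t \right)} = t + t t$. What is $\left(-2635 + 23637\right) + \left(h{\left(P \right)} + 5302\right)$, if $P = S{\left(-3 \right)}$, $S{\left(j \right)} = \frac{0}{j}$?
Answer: $26304$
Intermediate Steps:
$S{\left(j \right)} = 0$
$P = 0$
$h{\left(t \right)} = t + t^{2}$
$\left(-2635 + 23637\right) + \left(h{\left(P \right)} + 5302\right) = \left(-2635 + 23637\right) + \left(0 \left(1 + 0\right) + 5302\right) = 21002 + \left(0 \cdot 1 + 5302\right) = 21002 + \left(0 + 5302\right) = 21002 + 5302 = 26304$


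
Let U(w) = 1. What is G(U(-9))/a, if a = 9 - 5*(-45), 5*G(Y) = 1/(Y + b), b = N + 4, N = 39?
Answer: 1/51480 ≈ 1.9425e-5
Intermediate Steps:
b = 43 (b = 39 + 4 = 43)
G(Y) = 1/(5*(43 + Y)) (G(Y) = 1/(5*(Y + 43)) = 1/(5*(43 + Y)))
a = 234 (a = 9 + 225 = 234)
G(U(-9))/a = (1/(5*(43 + 1)))/234 = ((1/5)/44)*(1/234) = ((1/5)*(1/44))*(1/234) = (1/220)*(1/234) = 1/51480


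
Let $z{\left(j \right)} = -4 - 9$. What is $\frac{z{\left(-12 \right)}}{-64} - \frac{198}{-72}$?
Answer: $\frac{189}{64} \approx 2.9531$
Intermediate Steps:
$z{\left(j \right)} = -13$
$\frac{z{\left(-12 \right)}}{-64} - \frac{198}{-72} = - \frac{13}{-64} - \frac{198}{-72} = \left(-13\right) \left(- \frac{1}{64}\right) - - \frac{11}{4} = \frac{13}{64} + \frac{11}{4} = \frac{189}{64}$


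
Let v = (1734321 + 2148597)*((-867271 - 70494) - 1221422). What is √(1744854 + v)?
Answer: 2*I*√2095986080703 ≈ 2.8955e+6*I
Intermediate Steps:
v = -8383946067666 (v = 3882918*(-937765 - 1221422) = 3882918*(-2159187) = -8383946067666)
√(1744854 + v) = √(1744854 - 8383946067666) = √(-8383944322812) = 2*I*√2095986080703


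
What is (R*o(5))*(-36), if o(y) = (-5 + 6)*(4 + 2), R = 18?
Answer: -3888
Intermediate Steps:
o(y) = 6 (o(y) = 1*6 = 6)
(R*o(5))*(-36) = (18*6)*(-36) = 108*(-36) = -3888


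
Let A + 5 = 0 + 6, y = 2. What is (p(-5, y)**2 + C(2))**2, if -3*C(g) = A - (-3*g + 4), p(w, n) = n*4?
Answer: 3969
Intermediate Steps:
p(w, n) = 4*n
A = 1 (A = -5 + (0 + 6) = -5 + 6 = 1)
C(g) = 1 - g (C(g) = -(1 - (-3*g + 4))/3 = -(1 - (4 - 3*g))/3 = -(1 + (-4 + 3*g))/3 = -(-3 + 3*g)/3 = 1 - g)
(p(-5, y)**2 + C(2))**2 = ((4*2)**2 + (1 - 1*2))**2 = (8**2 + (1 - 2))**2 = (64 - 1)**2 = 63**2 = 3969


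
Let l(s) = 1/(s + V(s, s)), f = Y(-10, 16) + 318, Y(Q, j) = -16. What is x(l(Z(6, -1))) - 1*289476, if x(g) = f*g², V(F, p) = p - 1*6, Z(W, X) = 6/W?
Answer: -2315657/8 ≈ -2.8946e+5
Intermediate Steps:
V(F, p) = -6 + p (V(F, p) = p - 6 = -6 + p)
f = 302 (f = -16 + 318 = 302)
l(s) = 1/(-6 + 2*s) (l(s) = 1/(s + (-6 + s)) = 1/(-6 + 2*s))
x(g) = 302*g²
x(l(Z(6, -1))) - 1*289476 = 302*(1/(2*(-3 + 6/6)))² - 1*289476 = 302*(1/(2*(-3 + 6*(⅙))))² - 289476 = 302*(1/(2*(-3 + 1)))² - 289476 = 302*((½)/(-2))² - 289476 = 302*((½)*(-½))² - 289476 = 302*(-¼)² - 289476 = 302*(1/16) - 289476 = 151/8 - 289476 = -2315657/8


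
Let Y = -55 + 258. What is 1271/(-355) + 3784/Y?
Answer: 1085307/72065 ≈ 15.060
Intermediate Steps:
Y = 203
1271/(-355) + 3784/Y = 1271/(-355) + 3784/203 = 1271*(-1/355) + 3784*(1/203) = -1271/355 + 3784/203 = 1085307/72065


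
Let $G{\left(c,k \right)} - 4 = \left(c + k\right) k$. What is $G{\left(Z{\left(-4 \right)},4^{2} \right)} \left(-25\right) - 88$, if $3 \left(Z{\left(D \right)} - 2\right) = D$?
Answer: $- \frac{20564}{3} \approx -6854.7$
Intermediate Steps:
$Z{\left(D \right)} = 2 + \frac{D}{3}$
$G{\left(c,k \right)} = 4 + k \left(c + k\right)$ ($G{\left(c,k \right)} = 4 + \left(c + k\right) k = 4 + k \left(c + k\right)$)
$G{\left(Z{\left(-4 \right)},4^{2} \right)} \left(-25\right) - 88 = \left(4 + \left(4^{2}\right)^{2} + \left(2 + \frac{1}{3} \left(-4\right)\right) 4^{2}\right) \left(-25\right) - 88 = \left(4 + 16^{2} + \left(2 - \frac{4}{3}\right) 16\right) \left(-25\right) - 88 = \left(4 + 256 + \frac{2}{3} \cdot 16\right) \left(-25\right) - 88 = \left(4 + 256 + \frac{32}{3}\right) \left(-25\right) - 88 = \frac{812}{3} \left(-25\right) - 88 = - \frac{20300}{3} - 88 = - \frac{20564}{3}$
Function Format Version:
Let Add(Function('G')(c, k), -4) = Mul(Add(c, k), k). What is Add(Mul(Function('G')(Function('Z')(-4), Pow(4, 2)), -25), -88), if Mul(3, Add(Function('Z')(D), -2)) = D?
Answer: Rational(-20564, 3) ≈ -6854.7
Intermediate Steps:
Function('Z')(D) = Add(2, Mul(Rational(1, 3), D))
Function('G')(c, k) = Add(4, Mul(k, Add(c, k))) (Function('G')(c, k) = Add(4, Mul(Add(c, k), k)) = Add(4, Mul(k, Add(c, k))))
Add(Mul(Function('G')(Function('Z')(-4), Pow(4, 2)), -25), -88) = Add(Mul(Add(4, Pow(Pow(4, 2), 2), Mul(Add(2, Mul(Rational(1, 3), -4)), Pow(4, 2))), -25), -88) = Add(Mul(Add(4, Pow(16, 2), Mul(Add(2, Rational(-4, 3)), 16)), -25), -88) = Add(Mul(Add(4, 256, Mul(Rational(2, 3), 16)), -25), -88) = Add(Mul(Add(4, 256, Rational(32, 3)), -25), -88) = Add(Mul(Rational(812, 3), -25), -88) = Add(Rational(-20300, 3), -88) = Rational(-20564, 3)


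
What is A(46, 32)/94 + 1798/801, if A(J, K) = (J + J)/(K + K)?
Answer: 2722615/1204704 ≈ 2.2600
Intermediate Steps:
A(J, K) = J/K (A(J, K) = (2*J)/((2*K)) = (2*J)*(1/(2*K)) = J/K)
A(46, 32)/94 + 1798/801 = (46/32)/94 + 1798/801 = (46*(1/32))*(1/94) + 1798*(1/801) = (23/16)*(1/94) + 1798/801 = 23/1504 + 1798/801 = 2722615/1204704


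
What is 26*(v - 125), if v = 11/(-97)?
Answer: -315536/97 ≈ -3252.9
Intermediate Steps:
v = -11/97 (v = 11*(-1/97) = -11/97 ≈ -0.11340)
26*(v - 125) = 26*(-11/97 - 125) = 26*(-12136/97) = -315536/97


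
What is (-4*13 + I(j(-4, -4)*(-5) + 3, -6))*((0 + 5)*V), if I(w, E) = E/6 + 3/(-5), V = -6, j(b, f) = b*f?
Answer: 1608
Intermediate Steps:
I(w, E) = -3/5 + E/6 (I(w, E) = E*(1/6) + 3*(-1/5) = E/6 - 3/5 = -3/5 + E/6)
(-4*13 + I(j(-4, -4)*(-5) + 3, -6))*((0 + 5)*V) = (-4*13 + (-3/5 + (1/6)*(-6)))*((0 + 5)*(-6)) = (-52 + (-3/5 - 1))*(5*(-6)) = (-52 - 8/5)*(-30) = -268/5*(-30) = 1608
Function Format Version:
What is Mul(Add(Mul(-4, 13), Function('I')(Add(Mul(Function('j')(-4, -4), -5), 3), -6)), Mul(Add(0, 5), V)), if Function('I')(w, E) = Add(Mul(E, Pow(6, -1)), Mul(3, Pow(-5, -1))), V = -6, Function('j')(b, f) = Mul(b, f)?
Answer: 1608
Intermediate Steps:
Function('I')(w, E) = Add(Rational(-3, 5), Mul(Rational(1, 6), E)) (Function('I')(w, E) = Add(Mul(E, Rational(1, 6)), Mul(3, Rational(-1, 5))) = Add(Mul(Rational(1, 6), E), Rational(-3, 5)) = Add(Rational(-3, 5), Mul(Rational(1, 6), E)))
Mul(Add(Mul(-4, 13), Function('I')(Add(Mul(Function('j')(-4, -4), -5), 3), -6)), Mul(Add(0, 5), V)) = Mul(Add(Mul(-4, 13), Add(Rational(-3, 5), Mul(Rational(1, 6), -6))), Mul(Add(0, 5), -6)) = Mul(Add(-52, Add(Rational(-3, 5), -1)), Mul(5, -6)) = Mul(Add(-52, Rational(-8, 5)), -30) = Mul(Rational(-268, 5), -30) = 1608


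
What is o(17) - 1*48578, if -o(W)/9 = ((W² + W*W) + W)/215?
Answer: -2089925/43 ≈ -48603.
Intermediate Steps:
o(W) = -18*W²/215 - 9*W/215 (o(W) = -9*((W² + W*W) + W)/215 = -9*((W² + W²) + W)/215 = -9*(2*W² + W)/215 = -9*(W + 2*W²)/215 = -9*(W/215 + 2*W²/215) = -18*W²/215 - 9*W/215)
o(17) - 1*48578 = -9/215*17*(1 + 2*17) - 1*48578 = -9/215*17*(1 + 34) - 48578 = -9/215*17*35 - 48578 = -1071/43 - 48578 = -2089925/43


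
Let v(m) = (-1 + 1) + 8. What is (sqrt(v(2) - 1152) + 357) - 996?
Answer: -639 + 2*I*sqrt(286) ≈ -639.0 + 33.823*I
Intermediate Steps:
v(m) = 8 (v(m) = 0 + 8 = 8)
(sqrt(v(2) - 1152) + 357) - 996 = (sqrt(8 - 1152) + 357) - 996 = (sqrt(-1144) + 357) - 996 = (2*I*sqrt(286) + 357) - 996 = (357 + 2*I*sqrt(286)) - 996 = -639 + 2*I*sqrt(286)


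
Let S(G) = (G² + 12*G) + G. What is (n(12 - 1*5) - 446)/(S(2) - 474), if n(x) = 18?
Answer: 107/111 ≈ 0.96396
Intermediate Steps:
S(G) = G² + 13*G
(n(12 - 1*5) - 446)/(S(2) - 474) = (18 - 446)/(2*(13 + 2) - 474) = -428/(2*15 - 474) = -428/(30 - 474) = -428/(-444) = -428*(-1/444) = 107/111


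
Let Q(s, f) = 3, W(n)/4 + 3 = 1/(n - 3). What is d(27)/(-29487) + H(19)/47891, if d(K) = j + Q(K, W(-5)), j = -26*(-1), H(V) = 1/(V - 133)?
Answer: -17595237/17887384282 ≈ -0.00098367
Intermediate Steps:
W(n) = -12 + 4/(-3 + n) (W(n) = -12 + 4/(n - 3) = -12 + 4/(-3 + n))
H(V) = 1/(-133 + V)
j = 26
d(K) = 29 (d(K) = 26 + 3 = 29)
d(27)/(-29487) + H(19)/47891 = 29/(-29487) + 1/((-133 + 19)*47891) = 29*(-1/29487) + (1/47891)/(-114) = -29/29487 - 1/114*1/47891 = -29/29487 - 1/5459574 = -17595237/17887384282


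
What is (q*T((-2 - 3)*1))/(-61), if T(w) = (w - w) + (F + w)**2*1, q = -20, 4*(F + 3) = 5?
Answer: 3645/244 ≈ 14.939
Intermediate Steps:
F = -7/4 (F = -3 + (1/4)*5 = -3 + 5/4 = -7/4 ≈ -1.7500)
T(w) = (-7/4 + w)**2 (T(w) = (w - w) + (-7/4 + w)**2*1 = 0 + (-7/4 + w)**2 = (-7/4 + w)**2)
(q*T((-2 - 3)*1))/(-61) = -5*(-7 + 4*((-2 - 3)*1))**2/4/(-61) = -5*(-7 + 4*(-5*1))**2/4*(-1/61) = -5*(-7 + 4*(-5))**2/4*(-1/61) = -5*(-7 - 20)**2/4*(-1/61) = -5*(-27)**2/4*(-1/61) = -5*729/4*(-1/61) = -20*729/16*(-1/61) = -3645/4*(-1/61) = 3645/244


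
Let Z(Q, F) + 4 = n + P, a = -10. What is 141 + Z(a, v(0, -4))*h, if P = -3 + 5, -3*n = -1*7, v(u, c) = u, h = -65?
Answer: 358/3 ≈ 119.33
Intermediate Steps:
n = 7/3 (n = -(-1)*7/3 = -1/3*(-7) = 7/3 ≈ 2.3333)
P = 2
Z(Q, F) = 1/3 (Z(Q, F) = -4 + (7/3 + 2) = -4 + 13/3 = 1/3)
141 + Z(a, v(0, -4))*h = 141 + (1/3)*(-65) = 141 - 65/3 = 358/3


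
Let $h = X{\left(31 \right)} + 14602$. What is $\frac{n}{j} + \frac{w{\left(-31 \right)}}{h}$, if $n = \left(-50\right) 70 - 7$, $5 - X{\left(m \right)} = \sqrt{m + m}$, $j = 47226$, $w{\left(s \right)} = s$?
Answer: $- \frac{256551213617}{3358782180154} - \frac{31 \sqrt{62}}{213364387} \approx -0.076383$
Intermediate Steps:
$X{\left(m \right)} = 5 - \sqrt{2} \sqrt{m}$ ($X{\left(m \right)} = 5 - \sqrt{m + m} = 5 - \sqrt{2 m} = 5 - \sqrt{2} \sqrt{m}$)
$n = -3507$ ($n = -3500 - 7 = -3507$)
$h = 14607 - \sqrt{62}$ ($h = \left(5 - \sqrt{2} \sqrt{31}\right) + 14602 = \left(5 - \sqrt{62}\right) + 14602 = 14607 - \sqrt{62} \approx 14599.0$)
$\frac{n}{j} + \frac{w{\left(-31 \right)}}{h} = - \frac{3507}{47226} - \frac{31}{14607 - \sqrt{62}} = \left(-3507\right) \frac{1}{47226} - \frac{31}{14607 - \sqrt{62}} = - \frac{1169}{15742} - \frac{31}{14607 - \sqrt{62}}$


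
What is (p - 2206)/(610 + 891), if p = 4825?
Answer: 2619/1501 ≈ 1.7448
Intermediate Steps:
(p - 2206)/(610 + 891) = (4825 - 2206)/(610 + 891) = 2619/1501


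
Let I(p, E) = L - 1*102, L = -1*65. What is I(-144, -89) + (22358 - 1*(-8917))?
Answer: 31108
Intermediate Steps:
L = -65
I(p, E) = -167 (I(p, E) = -65 - 1*102 = -65 - 102 = -167)
I(-144, -89) + (22358 - 1*(-8917)) = -167 + (22358 - 1*(-8917)) = -167 + (22358 + 8917) = -167 + 31275 = 31108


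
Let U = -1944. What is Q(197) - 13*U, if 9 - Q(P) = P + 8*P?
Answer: 23508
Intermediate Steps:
Q(P) = 9 - 9*P (Q(P) = 9 - (P + 8*P) = 9 - 9*P)
Q(197) - 13*U = (9 - 9*197) - 13*(-1944) = (9 - 1773) + 25272 = -1764 + 25272 = 23508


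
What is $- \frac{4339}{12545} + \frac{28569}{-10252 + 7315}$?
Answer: $- \frac{1390044}{137995} \approx -10.073$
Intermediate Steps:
$- \frac{4339}{12545} + \frac{28569}{-10252 + 7315} = \left(-4339\right) \frac{1}{12545} + \frac{28569}{-2937} = - \frac{4339}{12545} + 28569 \left(- \frac{1}{2937}\right) = - \frac{4339}{12545} - \frac{107}{11} = - \frac{1390044}{137995}$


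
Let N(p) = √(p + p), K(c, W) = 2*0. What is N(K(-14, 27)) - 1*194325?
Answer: -194325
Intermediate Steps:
K(c, W) = 0
N(p) = √2*√p (N(p) = √(2*p) = √2*√p)
N(K(-14, 27)) - 1*194325 = √2*√0 - 1*194325 = √2*0 - 194325 = 0 - 194325 = -194325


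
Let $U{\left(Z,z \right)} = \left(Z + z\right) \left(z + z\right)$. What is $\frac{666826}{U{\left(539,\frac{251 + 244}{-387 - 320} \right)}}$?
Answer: $- \frac{166656154637}{188386110} \approx -884.65$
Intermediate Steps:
$U{\left(Z,z \right)} = 2 z \left(Z + z\right)$ ($U{\left(Z,z \right)} = \left(Z + z\right) 2 z = 2 z \left(Z + z\right)$)
$\frac{666826}{U{\left(539,\frac{251 + 244}{-387 - 320} \right)}} = \frac{666826}{2 \frac{251 + 244}{-387 - 320} \left(539 + \frac{251 + 244}{-387 - 320}\right)} = \frac{666826}{2 \frac{495}{-707} \left(539 + \frac{495}{-707}\right)} = \frac{666826}{2 \cdot 495 \left(- \frac{1}{707}\right) \left(539 + 495 \left(- \frac{1}{707}\right)\right)} = \frac{666826}{2 \left(- \frac{495}{707}\right) \left(539 - \frac{495}{707}\right)} = \frac{666826}{2 \left(- \frac{495}{707}\right) \frac{380578}{707}} = \frac{666826}{- \frac{376772220}{499849}} = 666826 \left(- \frac{499849}{376772220}\right) = - \frac{166656154637}{188386110}$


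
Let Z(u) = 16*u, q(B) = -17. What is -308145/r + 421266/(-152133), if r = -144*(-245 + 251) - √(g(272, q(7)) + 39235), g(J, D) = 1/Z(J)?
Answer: 19441607930324866/52029483819427 - 1643440*√2902762257/1025999957 ≈ 287.36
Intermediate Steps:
g(J, D) = 1/(16*J)
r = -864 - √2902762257/272 (r = -144*(-245 + 251) - √((1/16)/272 + 39235) = -144*6 - √((1/16)*(1/272) + 39235) = -864 - √(1/4352 + 39235) = -864 - √(170750721/4352) = -864 - √2902762257/272 ≈ -1062.1)
-308145/r + 421266/(-152133) = -308145/(-864 - √2902762257/272) + 421266/(-152133) = -308145/(-864 - √2902762257/272) + 421266*(-1/152133) = -308145/(-864 - √2902762257/272) - 140422/50711 = -140422/50711 - 308145/(-864 - √2902762257/272)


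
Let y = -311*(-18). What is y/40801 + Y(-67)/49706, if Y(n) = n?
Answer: 275520521/2028054506 ≈ 0.13585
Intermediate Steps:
y = 5598
y/40801 + Y(-67)/49706 = 5598/40801 - 67/49706 = 275520521/2028054506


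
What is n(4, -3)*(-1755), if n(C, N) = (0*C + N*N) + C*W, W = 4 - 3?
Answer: -22815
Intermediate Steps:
W = 1
n(C, N) = C + N² (n(C, N) = (0*C + N*N) + C*1 = (0 + N²) + C = N² + C = C + N²)
n(4, -3)*(-1755) = (4 + (-3)²)*(-1755) = (4 + 9)*(-1755) = 13*(-1755) = -22815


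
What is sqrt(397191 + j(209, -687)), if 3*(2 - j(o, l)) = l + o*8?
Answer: sqrt(3571782)/3 ≈ 629.97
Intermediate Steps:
j(o, l) = 2 - 8*o/3 - l/3 (j(o, l) = 2 - (l + o*8)/3 = 2 - (l + 8*o)/3 = 2 + (-8*o/3 - l/3) = 2 - 8*o/3 - l/3)
sqrt(397191 + j(209, -687)) = sqrt(397191 + (2 - 8/3*209 - 1/3*(-687))) = sqrt(397191 + (2 - 1672/3 + 229)) = sqrt(397191 - 979/3) = sqrt(1190594/3) = sqrt(3571782)/3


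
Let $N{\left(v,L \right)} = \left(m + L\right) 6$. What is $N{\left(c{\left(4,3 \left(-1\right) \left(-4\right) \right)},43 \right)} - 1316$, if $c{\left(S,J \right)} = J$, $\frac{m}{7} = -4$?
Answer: $-1226$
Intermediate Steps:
$m = -28$ ($m = 7 \left(-4\right) = -28$)
$N{\left(v,L \right)} = -168 + 6 L$ ($N{\left(v,L \right)} = \left(-28 + L\right) 6 = -168 + 6 L$)
$N{\left(c{\left(4,3 \left(-1\right) \left(-4\right) \right)},43 \right)} - 1316 = \left(-168 + 6 \cdot 43\right) - 1316 = \left(-168 + 258\right) - 1316 = 90 - 1316 = -1226$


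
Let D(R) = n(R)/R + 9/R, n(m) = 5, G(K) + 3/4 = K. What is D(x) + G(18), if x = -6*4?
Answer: 50/3 ≈ 16.667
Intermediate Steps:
G(K) = -¾ + K
x = -24
D(R) = 14/R (D(R) = 5/R + 9/R = 14/R)
D(x) + G(18) = 14/(-24) + (-¾ + 18) = 14*(-1/24) + 69/4 = -7/12 + 69/4 = 50/3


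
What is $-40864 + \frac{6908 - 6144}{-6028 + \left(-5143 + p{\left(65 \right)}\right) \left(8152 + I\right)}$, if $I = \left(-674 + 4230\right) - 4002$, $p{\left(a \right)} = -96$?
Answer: $- \frac{824998433566}{20188881} \approx -40864.0$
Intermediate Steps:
$I = -446$ ($I = 3556 - 4002 = -446$)
$-40864 + \frac{6908 - 6144}{-6028 + \left(-5143 + p{\left(65 \right)}\right) \left(8152 + I\right)} = -40864 + \frac{6908 - 6144}{-6028 + \left(-5143 - 96\right) \left(8152 - 446\right)} = -40864 + \frac{764}{-6028 - 40371734} = -40864 + \frac{764}{-40377762} = -40864 + 764 \left(- \frac{1}{40377762}\right) = -40864 - \frac{382}{20188881} = - \frac{824998433566}{20188881}$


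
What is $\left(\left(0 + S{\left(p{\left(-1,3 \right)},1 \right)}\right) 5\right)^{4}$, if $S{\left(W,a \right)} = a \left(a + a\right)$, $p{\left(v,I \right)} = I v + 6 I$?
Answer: $10000$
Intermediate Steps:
$p{\left(v,I \right)} = 6 I + I v$
$S{\left(W,a \right)} = 2 a^{2}$ ($S{\left(W,a \right)} = a 2 a = 2 a^{2}$)
$\left(\left(0 + S{\left(p{\left(-1,3 \right)},1 \right)}\right) 5\right)^{4} = \left(\left(0 + 2 \cdot 1^{2}\right) 5\right)^{4} = \left(\left(0 + 2 \cdot 1\right) 5\right)^{4} = \left(\left(0 + 2\right) 5\right)^{4} = \left(2 \cdot 5\right)^{4} = 10^{4} = 10000$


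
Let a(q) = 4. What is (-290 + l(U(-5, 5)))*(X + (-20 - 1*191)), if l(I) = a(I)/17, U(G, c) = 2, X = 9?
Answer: 995052/17 ≈ 58533.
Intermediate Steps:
l(I) = 4/17
(-290 + l(U(-5, 5)))*(X + (-20 - 1*191)) = (-290 + 4/17)*(9 + (-20 - 1*191)) = -4926*(9 + (-20 - 191))/17 = -4926*(9 - 211)/17 = -4926/17*(-202) = 995052/17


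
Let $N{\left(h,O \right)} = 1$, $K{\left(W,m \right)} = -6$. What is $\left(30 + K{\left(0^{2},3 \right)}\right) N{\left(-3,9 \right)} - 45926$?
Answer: $-45902$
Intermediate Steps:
$\left(30 + K{\left(0^{2},3 \right)}\right) N{\left(-3,9 \right)} - 45926 = \left(30 - 6\right) 1 - 45926 = 24 \cdot 1 - 45926 = 24 - 45926 = -45902$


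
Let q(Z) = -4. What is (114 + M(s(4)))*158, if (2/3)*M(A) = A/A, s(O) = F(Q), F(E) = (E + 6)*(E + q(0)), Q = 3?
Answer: 18249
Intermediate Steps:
F(E) = (-4 + E)*(6 + E) (F(E) = (E + 6)*(E - 4) = (6 + E)*(-4 + E) = (-4 + E)*(6 + E))
s(O) = -9 (s(O) = -24 + 3² + 2*3 = -24 + 9 + 6 = -9)
M(A) = 3/2 (M(A) = 3*(A/A)/2 = (3/2)*1 = 3/2)
(114 + M(s(4)))*158 = (114 + 3/2)*158 = (231/2)*158 = 18249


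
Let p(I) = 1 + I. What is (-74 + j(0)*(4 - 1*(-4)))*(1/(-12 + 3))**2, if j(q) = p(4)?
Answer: -34/81 ≈ -0.41975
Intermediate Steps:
j(q) = 5 (j(q) = 1 + 4 = 5)
(-74 + j(0)*(4 - 1*(-4)))*(1/(-12 + 3))**2 = (-74 + 5*(4 - 1*(-4)))*(1/(-12 + 3))**2 = (-74 + 5*(4 + 4))*(1/(-9))**2 = (-74 + 5*8)*(-1/9)**2 = (-74 + 40)*(1/81) = -34*1/81 = -34/81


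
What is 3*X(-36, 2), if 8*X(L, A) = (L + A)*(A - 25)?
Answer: 1173/4 ≈ 293.25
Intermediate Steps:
X(L, A) = (-25 + A)*(A + L)/8 (X(L, A) = ((L + A)*(A - 25))/8 = ((A + L)*(-25 + A))/8 = ((-25 + A)*(A + L))/8 = (-25 + A)*(A + L)/8)
3*X(-36, 2) = 3*(-25/8*2 - 25/8*(-36) + (⅛)*2² + (⅛)*2*(-36)) = 3*(-25/4 + 225/2 + (⅛)*4 - 9) = 3*(-25/4 + 225/2 + ½ - 9) = 3*(391/4) = 1173/4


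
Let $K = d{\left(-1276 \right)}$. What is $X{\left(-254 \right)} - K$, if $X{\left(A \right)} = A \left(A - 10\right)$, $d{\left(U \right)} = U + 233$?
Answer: $68099$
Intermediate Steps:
$d{\left(U \right)} = 233 + U$
$K = -1043$ ($K = 233 - 1276 = -1043$)
$X{\left(A \right)} = A \left(-10 + A\right)$
$X{\left(-254 \right)} - K = - 254 \left(-10 - 254\right) - -1043 = \left(-254\right) \left(-264\right) + 1043 = 67056 + 1043 = 68099$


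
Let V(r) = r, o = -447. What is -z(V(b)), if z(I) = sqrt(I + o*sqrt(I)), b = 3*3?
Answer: -6*I*sqrt(37) ≈ -36.497*I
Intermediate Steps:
b = 9
z(I) = sqrt(I - 447*sqrt(I))
-z(V(b)) = -sqrt(9 - 447*sqrt(9)) = -sqrt(9 - 447*3) = -sqrt(9 - 1341) = -sqrt(-1332) = -6*I*sqrt(37)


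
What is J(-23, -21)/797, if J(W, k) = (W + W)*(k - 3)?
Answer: 1104/797 ≈ 1.3852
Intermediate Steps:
J(W, k) = 2*W*(-3 + k) (J(W, k) = (2*W)*(-3 + k) = 2*W*(-3 + k))
J(-23, -21)/797 = (2*(-23)*(-3 - 21))/797 = (2*(-23)*(-24))*(1/797) = 1104*(1/797) = 1104/797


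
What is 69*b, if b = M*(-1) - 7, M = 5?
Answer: -828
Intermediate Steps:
b = -12 (b = 5*(-1) - 7 = -5 - 7 = -12)
69*b = 69*(-12) = -828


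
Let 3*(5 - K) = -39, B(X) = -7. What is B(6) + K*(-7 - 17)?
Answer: -439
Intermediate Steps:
K = 18 (K = 5 - ⅓*(-39) = 5 + 13 = 18)
B(6) + K*(-7 - 17) = -7 + 18*(-7 - 17) = -7 + 18*(-24) = -7 - 432 = -439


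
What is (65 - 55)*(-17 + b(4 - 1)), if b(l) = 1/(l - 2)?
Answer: -160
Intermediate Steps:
b(l) = 1/(-2 + l)
(65 - 55)*(-17 + b(4 - 1)) = (65 - 55)*(-17 + 1/(-2 + (4 - 1))) = 10*(-17 + 1/(-2 + 3)) = 10*(-17 + 1/1) = 10*(-17 + 1) = 10*(-16) = -160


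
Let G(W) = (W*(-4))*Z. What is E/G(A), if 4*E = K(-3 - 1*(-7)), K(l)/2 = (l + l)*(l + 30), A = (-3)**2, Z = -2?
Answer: 17/9 ≈ 1.8889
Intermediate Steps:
A = 9
K(l) = 4*l*(30 + l) (K(l) = 2*((l + l)*(l + 30)) = 2*((2*l)*(30 + l)) = 2*(2*l*(30 + l)) = 4*l*(30 + l))
E = 136 (E = (4*(-3 - 1*(-7))*(30 + (-3 - 1*(-7))))/4 = (4*(-3 + 7)*(30 + (-3 + 7)))/4 = (4*4*(30 + 4))/4 = (4*4*34)/4 = (1/4)*544 = 136)
G(W) = 8*W (G(W) = (W*(-4))*(-2) = -4*W*(-2) = 8*W)
E/G(A) = 136/((8*9)) = 136/72 = 136*(1/72) = 17/9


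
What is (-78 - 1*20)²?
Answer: 9604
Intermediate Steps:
(-78 - 1*20)² = (-78 - 20)² = (-98)² = 9604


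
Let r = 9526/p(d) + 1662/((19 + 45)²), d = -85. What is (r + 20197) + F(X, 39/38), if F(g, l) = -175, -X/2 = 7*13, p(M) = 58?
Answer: 1198925347/59392 ≈ 20187.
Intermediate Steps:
X = -182 (X = -14*13 = -2*91 = -182)
r = 9778723/59392 (r = 9526/58 + 1662/((19 + 45)²) = 9526*(1/58) + 1662/(64²) = 4763/29 + 1662/4096 = 4763/29 + 1662*(1/4096) = 4763/29 + 831/2048 = 9778723/59392 ≈ 164.65)
(r + 20197) + F(X, 39/38) = (9778723/59392 + 20197) - 175 = 1209318947/59392 - 175 = 1198925347/59392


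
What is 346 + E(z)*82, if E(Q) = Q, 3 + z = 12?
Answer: 1084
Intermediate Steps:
z = 9 (z = -3 + 12 = 9)
346 + E(z)*82 = 346 + 9*82 = 346 + 738 = 1084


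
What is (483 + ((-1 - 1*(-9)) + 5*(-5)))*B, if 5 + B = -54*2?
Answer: -52658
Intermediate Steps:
B = -113 (B = -5 - 54*2 = -5 - 108 = -113)
(483 + ((-1 - 1*(-9)) + 5*(-5)))*B = (483 + ((-1 - 1*(-9)) + 5*(-5)))*(-113) = (483 + ((-1 + 9) - 25))*(-113) = (483 + (8 - 25))*(-113) = (483 - 17)*(-113) = 466*(-113) = -52658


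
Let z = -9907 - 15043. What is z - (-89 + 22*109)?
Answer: -27259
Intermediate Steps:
z = -24950
z - (-89 + 22*109) = -24950 - (-89 + 22*109) = -24950 - (-89 + 2398) = -24950 - 1*2309 = -24950 - 2309 = -27259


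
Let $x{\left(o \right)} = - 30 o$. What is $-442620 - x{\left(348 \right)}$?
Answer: $-432180$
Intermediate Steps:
$-442620 - x{\left(348 \right)} = -442620 - \left(-30\right) 348 = -442620 - -10440 = -442620 + 10440 = -432180$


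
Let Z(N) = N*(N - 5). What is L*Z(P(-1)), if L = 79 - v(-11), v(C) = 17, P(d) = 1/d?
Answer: 372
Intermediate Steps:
Z(N) = N*(-5 + N)
L = 62 (L = 79 - 1*17 = 79 - 17 = 62)
L*Z(P(-1)) = 62*((-5 + 1/(-1))/(-1)) = 62*(-(-5 - 1)) = 62*(-1*(-6)) = 62*6 = 372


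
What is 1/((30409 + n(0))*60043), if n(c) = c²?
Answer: 1/1825847587 ≈ 5.4769e-10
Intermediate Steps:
1/((30409 + n(0))*60043) = 1/((30409 + 0²)*60043) = (1/60043)/(30409 + 0) = (1/60043)/30409 = (1/30409)*(1/60043) = 1/1825847587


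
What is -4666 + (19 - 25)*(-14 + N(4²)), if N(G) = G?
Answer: -4678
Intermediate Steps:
-4666 + (19 - 25)*(-14 + N(4²)) = -4666 + (19 - 25)*(-14 + 4²) = -4666 - 6*(-14 + 16) = -4666 - 6*2 = -4666 - 12 = -4678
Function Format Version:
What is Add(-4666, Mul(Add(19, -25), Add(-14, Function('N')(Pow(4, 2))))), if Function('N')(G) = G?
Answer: -4678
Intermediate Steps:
Add(-4666, Mul(Add(19, -25), Add(-14, Function('N')(Pow(4, 2))))) = Add(-4666, Mul(Add(19, -25), Add(-14, Pow(4, 2)))) = Add(-4666, Mul(-6, Add(-14, 16))) = Add(-4666, Mul(-6, 2)) = Add(-4666, -12) = -4678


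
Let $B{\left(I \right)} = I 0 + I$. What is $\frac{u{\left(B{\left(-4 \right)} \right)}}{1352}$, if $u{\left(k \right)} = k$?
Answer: $- \frac{1}{338} \approx -0.0029586$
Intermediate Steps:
$B{\left(I \right)} = I$ ($B{\left(I \right)} = 0 + I = I$)
$\frac{u{\left(B{\left(-4 \right)} \right)}}{1352} = - \frac{4}{1352} = \left(-4\right) \frac{1}{1352} = - \frac{1}{338}$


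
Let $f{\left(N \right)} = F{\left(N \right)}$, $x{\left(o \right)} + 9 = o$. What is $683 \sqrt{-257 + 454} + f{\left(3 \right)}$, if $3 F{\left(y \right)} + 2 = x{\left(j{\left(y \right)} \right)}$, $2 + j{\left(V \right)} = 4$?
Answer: $-3 + 683 \sqrt{197} \approx 9583.4$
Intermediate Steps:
$j{\left(V \right)} = 2$ ($j{\left(V \right)} = -2 + 4 = 2$)
$x{\left(o \right)} = -9 + o$
$F{\left(y \right)} = -3$ ($F{\left(y \right)} = - \frac{2}{3} + \frac{-9 + 2}{3} = - \frac{2}{3} + \frac{1}{3} \left(-7\right) = - \frac{2}{3} - \frac{7}{3} = -3$)
$f{\left(N \right)} = -3$
$683 \sqrt{-257 + 454} + f{\left(3 \right)} = 683 \sqrt{-257 + 454} - 3 = 683 \sqrt{197} - 3 = -3 + 683 \sqrt{197}$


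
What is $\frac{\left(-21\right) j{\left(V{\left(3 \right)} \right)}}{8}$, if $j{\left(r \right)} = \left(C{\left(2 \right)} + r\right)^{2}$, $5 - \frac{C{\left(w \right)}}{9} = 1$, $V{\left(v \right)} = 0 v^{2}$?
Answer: $-3402$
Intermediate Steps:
$V{\left(v \right)} = 0$
$C{\left(w \right)} = 36$ ($C{\left(w \right)} = 45 - 9 = 36$)
$j{\left(r \right)} = \left(36 + r\right)^{2}$
$\frac{\left(-21\right) j{\left(V{\left(3 \right)} \right)}}{8} = \frac{\left(-21\right) \left(36 + 0\right)^{2}}{8} = - 21 \cdot 36^{2} \cdot \frac{1}{8} = \left(-21\right) 1296 \cdot \frac{1}{8} = \left(-27216\right) \frac{1}{8} = -3402$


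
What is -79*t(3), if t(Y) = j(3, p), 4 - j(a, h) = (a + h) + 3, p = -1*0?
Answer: 158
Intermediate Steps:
p = 0
j(a, h) = 1 - a - h (j(a, h) = 4 - ((a + h) + 3) = 4 - (3 + a + h) = 4 + (-3 - a - h) = 1 - a - h)
t(Y) = -2 (t(Y) = 1 - 1*3 - 1*0 = 1 - 3 + 0 = -2)
-79*t(3) = -79*(-2) = 158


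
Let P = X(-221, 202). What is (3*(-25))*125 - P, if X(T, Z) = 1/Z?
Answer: -1893751/202 ≈ -9375.0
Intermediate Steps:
P = 1/202 ≈ 0.0049505
(3*(-25))*125 - P = (3*(-25))*125 - 1*1/202 = -75*125 - 1/202 = -9375 - 1/202 = -1893751/202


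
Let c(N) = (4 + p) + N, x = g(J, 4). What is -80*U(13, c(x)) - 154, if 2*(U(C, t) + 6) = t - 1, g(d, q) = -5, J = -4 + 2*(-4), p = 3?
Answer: 286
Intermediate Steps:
J = -12 (J = -4 - 8 = -12)
x = -5
c(N) = 7 + N (c(N) = (4 + 3) + N = 7 + N)
U(C, t) = -13/2 + t/2 (U(C, t) = -6 + (t - 1)/2 = -6 + (-1 + t)/2 = -6 + (-½ + t/2) = -13/2 + t/2)
-80*U(13, c(x)) - 154 = -80*(-13/2 + (7 - 5)/2) - 154 = -80*(-13/2 + (½)*2) - 154 = -80*(-13/2 + 1) - 154 = -80*(-11/2) - 154 = 440 - 154 = 286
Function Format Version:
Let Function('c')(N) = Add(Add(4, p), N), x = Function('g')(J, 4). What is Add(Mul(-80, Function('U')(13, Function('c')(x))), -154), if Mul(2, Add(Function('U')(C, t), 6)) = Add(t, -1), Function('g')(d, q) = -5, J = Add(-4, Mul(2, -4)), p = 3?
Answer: 286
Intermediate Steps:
J = -12 (J = Add(-4, -8) = -12)
x = -5
Function('c')(N) = Add(7, N) (Function('c')(N) = Add(Add(4, 3), N) = Add(7, N))
Function('U')(C, t) = Add(Rational(-13, 2), Mul(Rational(1, 2), t)) (Function('U')(C, t) = Add(-6, Mul(Rational(1, 2), Add(t, -1))) = Add(-6, Mul(Rational(1, 2), Add(-1, t))) = Add(-6, Add(Rational(-1, 2), Mul(Rational(1, 2), t))) = Add(Rational(-13, 2), Mul(Rational(1, 2), t)))
Add(Mul(-80, Function('U')(13, Function('c')(x))), -154) = Add(Mul(-80, Add(Rational(-13, 2), Mul(Rational(1, 2), Add(7, -5)))), -154) = Add(Mul(-80, Add(Rational(-13, 2), Mul(Rational(1, 2), 2))), -154) = Add(Mul(-80, Add(Rational(-13, 2), 1)), -154) = Add(Mul(-80, Rational(-11, 2)), -154) = Add(440, -154) = 286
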